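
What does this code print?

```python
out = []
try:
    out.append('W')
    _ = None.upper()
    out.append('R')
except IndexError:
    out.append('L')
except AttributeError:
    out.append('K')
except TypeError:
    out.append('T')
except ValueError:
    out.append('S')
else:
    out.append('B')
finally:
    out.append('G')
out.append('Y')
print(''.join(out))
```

Execution trace: 'W' (try body) → 'K' (except AttributeError) → 'G' (finally) → 'Y' (after the try/except). Output: WKGY

Answer: WKGY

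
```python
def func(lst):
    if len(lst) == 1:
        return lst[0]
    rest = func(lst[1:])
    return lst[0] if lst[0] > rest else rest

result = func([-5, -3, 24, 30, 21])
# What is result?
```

Recursive max over [-5, -3, 24, 30, 21] = 30

Answer: 30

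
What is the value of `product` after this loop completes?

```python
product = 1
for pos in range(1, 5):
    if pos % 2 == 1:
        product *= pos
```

Product of odd numbers 1 to 4
`product` takes the values: 1 → 3

Answer: 3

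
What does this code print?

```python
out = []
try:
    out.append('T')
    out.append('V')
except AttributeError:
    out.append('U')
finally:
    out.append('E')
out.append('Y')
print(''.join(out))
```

Execution trace: 'T' (try body) → 'V' (try body, no exception) → 'E' (finally) → 'Y' (after the try/except). Output: TVEY

Answer: TVEY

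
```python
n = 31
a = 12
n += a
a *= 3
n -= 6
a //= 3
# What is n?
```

Trace:
`n = 31` → n = 31
`a = 12` → a = 12
`n += a` → n = 43
`a *= 3` → a = 36
`n -= 6` → n = 37
`a //= 3` → a = 12
So n = 37

Answer: 37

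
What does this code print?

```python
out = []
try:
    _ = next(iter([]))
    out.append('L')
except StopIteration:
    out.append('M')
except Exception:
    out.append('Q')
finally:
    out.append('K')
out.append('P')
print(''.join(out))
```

Execution trace: 'M' (except StopIteration) → 'K' (finally) → 'P' (after the try/except). Output: MKP

Answer: MKP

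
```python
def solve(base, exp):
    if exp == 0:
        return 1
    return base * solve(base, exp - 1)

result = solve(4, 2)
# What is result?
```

solve(4, 2) = 4 * 4 = 16

Answer: 16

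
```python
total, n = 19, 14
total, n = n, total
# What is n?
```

Trace:
`total, n = 19, 14` → total = 19; n = 14
`total, n = n, total` → total = 14; n = 19
So n = 19

Answer: 19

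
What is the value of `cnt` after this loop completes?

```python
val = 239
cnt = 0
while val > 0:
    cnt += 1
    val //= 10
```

Count digits by repeated division by 10
`cnt` takes the values: 0 → 1 → 2 → 3

Answer: 3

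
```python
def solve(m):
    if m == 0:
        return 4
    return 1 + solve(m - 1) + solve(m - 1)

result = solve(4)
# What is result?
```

solve(m) = 1 + 2·solve(m-1), solve(0)=4. Closed form: (4+1)·2^4 - 1 = 79.

Answer: 79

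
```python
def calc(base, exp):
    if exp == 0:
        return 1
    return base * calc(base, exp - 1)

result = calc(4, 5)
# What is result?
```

calc(4, 5) = 4 * 4 * 4 * 4 * 4 = 1024

Answer: 1024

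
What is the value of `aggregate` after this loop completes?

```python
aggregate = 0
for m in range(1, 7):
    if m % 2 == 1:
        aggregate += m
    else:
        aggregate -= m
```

Add odd, subtract even
`aggregate` takes the values: 0 → 1 → -1 → 2 → -2 → 3 → -3

Answer: -3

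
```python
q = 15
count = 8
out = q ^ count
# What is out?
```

Trace:
`q = 15` → q = 15
`count = 8` → count = 8
`out = q ^ count` → out = 7
So out = 7

Answer: 7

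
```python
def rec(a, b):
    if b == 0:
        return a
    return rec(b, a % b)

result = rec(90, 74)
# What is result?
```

rec(90, 74) -> rec(74, 16) -> rec(16, 10) -> rec(10, 6) -> rec(6, 4) -> rec(4, 2) -> rec(2, 0) -> 2

Answer: 2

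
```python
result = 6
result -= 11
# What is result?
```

Trace:
`result = 6` → result = 6
`result -= 11` → result = -5
So result = -5

Answer: -5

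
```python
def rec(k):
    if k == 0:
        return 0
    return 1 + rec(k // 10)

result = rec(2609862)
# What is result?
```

Count of digits of 2609862: 7

Answer: 7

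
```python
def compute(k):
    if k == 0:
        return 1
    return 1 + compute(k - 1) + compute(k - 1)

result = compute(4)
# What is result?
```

compute(k) = 1 + 2·compute(k-1), compute(0)=1. Closed form: (1+1)·2^4 - 1 = 31.

Answer: 31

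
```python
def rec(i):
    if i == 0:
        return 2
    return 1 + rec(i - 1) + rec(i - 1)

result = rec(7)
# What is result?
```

rec(i) = 1 + 2·rec(i-1), rec(0)=2. Closed form: (2+1)·2^7 - 1 = 383.

Answer: 383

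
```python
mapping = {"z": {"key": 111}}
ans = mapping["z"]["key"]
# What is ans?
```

Trace:
`mapping = {"z": {"key": 111}}` → mapping = {'z': {'key': 111}}
`ans = mapping["z"]["key"]` → ans = 111
So ans = 111

Answer: 111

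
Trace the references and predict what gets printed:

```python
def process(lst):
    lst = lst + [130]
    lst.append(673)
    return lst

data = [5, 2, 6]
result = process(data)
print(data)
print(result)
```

Key concept: rebinding parameter vs mutation.
Step by step:
`data = [5, 2, 6]` → data = [5, 2, 6]
`result = process(data)` → result = [5, 2, 6, 130, 673]
`print(data)` → prints [5, 2, 6]
`print(result)` → prints [5, 2, 6, 130, 673]

Answer:
[5, 2, 6]
[5, 2, 6, 130, 673]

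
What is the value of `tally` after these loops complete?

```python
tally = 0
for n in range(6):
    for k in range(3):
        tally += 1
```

6 * 3 = 18
`tally` takes the values: 0 → 1 → 2 → 3 → 4 → 5 → 6 → 7 → 8 → 9 → 10 → 11 → 12 → 13 → 14 → 15 → 16 → 17 → 18

Answer: 18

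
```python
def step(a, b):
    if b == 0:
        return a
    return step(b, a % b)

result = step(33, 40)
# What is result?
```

step(33, 40) -> step(40, 33) -> step(33, 7) -> step(7, 5) -> step(5, 2) -> step(2, 1) -> step(1, 0) -> 1

Answer: 1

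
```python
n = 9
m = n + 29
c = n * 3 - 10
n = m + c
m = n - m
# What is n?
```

Trace:
`n = 9` → n = 9
`m = n + 29` → m = 38
`c = n * 3 - 10` → c = 17
`n = m + c` → n = 55
`m = n - m` → m = 17
So n = 55

Answer: 55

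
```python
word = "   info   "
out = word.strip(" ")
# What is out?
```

Trace:
`word = "   info   "` → word = '   info   '
`out = word.strip(" ")` → out = 'info'
So out = 'info'

Answer: 'info'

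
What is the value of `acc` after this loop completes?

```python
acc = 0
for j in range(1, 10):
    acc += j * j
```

Sum of squares 1² to 9² = 285
`acc` takes the values: 0 → 1 → 5 → 14 → 30 → 55 → 91 → 140 → 204 → 285

Answer: 285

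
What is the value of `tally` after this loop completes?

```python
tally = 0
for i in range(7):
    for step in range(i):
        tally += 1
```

Triangle number: 0+1+2+...+6
`tally` takes the values: 0 → 1 → 2 → 3 → 4 → 5 → 6 → 7 → 8 → 9 → 10 → 11 → 12 → 13 → 14 → 15 → 16 → 17 → 18 → 19 → 20 → 21

Answer: 21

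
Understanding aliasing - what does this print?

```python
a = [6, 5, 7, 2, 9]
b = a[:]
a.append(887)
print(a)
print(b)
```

Key concept: slice [:] creates copy.
Step by step:
`a = [6, 5, 7, 2, 9]` → a = [6, 5, 7, 2, 9]
`b = a[:]` → b = [6, 5, 7, 2, 9]
`a.append(887)` → a = [6, 5, 7, 2, 9, 887]
`print(a)` → prints [6, 5, 7, 2, 9, 887]
`print(b)` → prints [6, 5, 7, 2, 9]

Answer:
[6, 5, 7, 2, 9, 887]
[6, 5, 7, 2, 9]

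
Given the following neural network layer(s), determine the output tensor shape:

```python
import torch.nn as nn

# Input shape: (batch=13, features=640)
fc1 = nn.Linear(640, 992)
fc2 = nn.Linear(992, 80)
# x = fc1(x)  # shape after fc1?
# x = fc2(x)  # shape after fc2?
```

Input: (13, 640) -> after fc1: (13, 992) -> Output: (13, 80)

Answer: (13, 80)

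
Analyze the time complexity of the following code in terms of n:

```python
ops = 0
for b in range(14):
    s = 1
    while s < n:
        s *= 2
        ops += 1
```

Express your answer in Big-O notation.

Each loop level contributes: 1 × log n. Multiplying the contributions gives O(log n).

Answer: O(log n)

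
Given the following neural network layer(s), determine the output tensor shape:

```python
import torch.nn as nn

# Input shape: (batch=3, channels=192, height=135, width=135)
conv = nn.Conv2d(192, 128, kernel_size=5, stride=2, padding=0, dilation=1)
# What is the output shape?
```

Input: (3, 192, 135, 135) -> Output: (3, 128, 66, 66)

Answer: (3, 128, 66, 66)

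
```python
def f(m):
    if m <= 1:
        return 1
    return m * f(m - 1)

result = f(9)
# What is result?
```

f(9) = 9 * 8 * 7 * 6 * 5 * 4 * 3 * 2 * 1 = 362880

Answer: 362880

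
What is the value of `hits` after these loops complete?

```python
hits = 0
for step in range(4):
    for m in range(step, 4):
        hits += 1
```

Upper triangle: 4 + 3 + ... + 1
`hits` takes the values: 0 → 1 → 2 → 3 → 4 → 5 → 6 → 7 → 8 → 9 → 10

Answer: 10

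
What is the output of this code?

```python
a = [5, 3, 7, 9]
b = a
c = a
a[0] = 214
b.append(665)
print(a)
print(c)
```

Key concept: multiple aliases.
Step by step:
`a = [5, 3, 7, 9]` → a = [5, 3, 7, 9]
`b = a` → b = [5, 3, 7, 9] (same object as a)
`c = a` → c = [5, 3, 7, 9] (same object as a, b)
`a[0] = 214` → a = [214, 3, 7, 9] (same object as b, c); b = [214, 3, 7, 9] (same object as a, c); c = [214, 3, 7, 9] (same object as a, b)
`b.append(665)` → a = [214, 3, 7, 9, 665] (same object as b, c); b = [214, 3, 7, 9, 665] (same object as a, c); c = [214, 3, 7, 9, 665] (same object as a, b)
`print(a)` → prints [214, 3, 7, 9, 665]
`print(c)` → prints [214, 3, 7, 9, 665]

Answer:
[214, 3, 7, 9, 665]
[214, 3, 7, 9, 665]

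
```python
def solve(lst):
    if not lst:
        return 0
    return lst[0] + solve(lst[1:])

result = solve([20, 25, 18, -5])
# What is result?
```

20 + 25 + 18 + (-5) + 0 = 58

Answer: 58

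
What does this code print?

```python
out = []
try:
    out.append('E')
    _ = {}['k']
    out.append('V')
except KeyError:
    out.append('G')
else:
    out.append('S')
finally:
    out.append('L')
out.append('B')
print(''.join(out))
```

Execution trace: 'E' (try body) → 'G' (except KeyError) → 'L' (finally) → 'B' (after the try/except). Output: EGLB

Answer: EGLB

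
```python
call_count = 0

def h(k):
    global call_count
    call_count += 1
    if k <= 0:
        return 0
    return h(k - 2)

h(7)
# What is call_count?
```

Linear recursion stepping by 2: 5 calls from k=7 down to ≤0.

Answer: 5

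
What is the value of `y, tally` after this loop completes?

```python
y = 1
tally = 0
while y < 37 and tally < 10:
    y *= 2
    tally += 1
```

Double until >= 37 or 10 iterations
`y, tally` takes the values: (1, 0) → (2, 0) → (2, 1) → (4, 1) → (4, 2) → (8, 2) → (8, 3) → (16, 3) → (16, 4) → (32, 4) → (32, 5) → (64, 5) → (64, 6)

Answer: 64, 6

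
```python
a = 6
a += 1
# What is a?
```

Trace:
`a = 6` → a = 6
`a += 1` → a = 7
So a = 7

Answer: 7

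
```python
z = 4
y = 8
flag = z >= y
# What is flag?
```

Trace:
`z = 4` → z = 4
`y = 8` → y = 8
`flag = z >= y` → flag = False
So flag = False

Answer: False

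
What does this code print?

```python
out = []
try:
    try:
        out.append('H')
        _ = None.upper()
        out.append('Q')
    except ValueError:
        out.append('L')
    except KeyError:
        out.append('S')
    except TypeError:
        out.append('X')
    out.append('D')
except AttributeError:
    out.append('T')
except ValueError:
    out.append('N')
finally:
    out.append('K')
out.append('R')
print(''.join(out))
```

Execution trace: 'H' (inner try body) → 'T' (except AttributeError) → 'K' (finally) → 'R' (after the try/except). Output: HTKR

Answer: HTKR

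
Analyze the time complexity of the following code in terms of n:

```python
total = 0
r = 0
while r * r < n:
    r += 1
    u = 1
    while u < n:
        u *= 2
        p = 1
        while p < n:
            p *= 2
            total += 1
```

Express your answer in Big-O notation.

Each loop level contributes: √n × log n × log n. Multiplying the contributions gives O(√n log² n).

Answer: O(√n log² n)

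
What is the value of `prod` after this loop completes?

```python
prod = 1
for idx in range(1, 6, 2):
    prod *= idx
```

Product of 1, 3, 5, ... up to 5
`prod` takes the values: 1 → 3 → 15

Answer: 15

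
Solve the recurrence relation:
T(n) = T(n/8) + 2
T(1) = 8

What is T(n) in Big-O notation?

Each step divides n by 8 and adds 2. After log_8(n) steps we reach T(1)=8. So T(n) = 2·log_8(n) + 8 = O(log n).

Answer: O(log n)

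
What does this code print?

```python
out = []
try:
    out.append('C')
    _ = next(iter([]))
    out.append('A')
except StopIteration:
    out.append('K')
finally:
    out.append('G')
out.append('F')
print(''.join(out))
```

Execution trace: 'C' (try body) → 'K' (except StopIteration) → 'G' (finally) → 'F' (after the try/except). Output: CKGF

Answer: CKGF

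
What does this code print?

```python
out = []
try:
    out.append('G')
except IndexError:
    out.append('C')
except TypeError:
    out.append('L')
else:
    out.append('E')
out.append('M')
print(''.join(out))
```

Execution trace: 'G' (try body, no exception) → 'E' (else) → 'M' (after the try/except). Output: GEM

Answer: GEM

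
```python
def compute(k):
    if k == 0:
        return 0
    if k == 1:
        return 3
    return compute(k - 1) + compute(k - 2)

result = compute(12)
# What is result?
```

Build up from base cases: compute(0)=0, compute(1)=3, compute(2)=3, compute(3)=6, compute(4)=9, compute(5)=15, compute(6)=24, ..., compute(12)=432

Answer: 432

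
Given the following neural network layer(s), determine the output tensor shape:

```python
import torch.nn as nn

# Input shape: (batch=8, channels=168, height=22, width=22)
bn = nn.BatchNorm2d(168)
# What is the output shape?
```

Input: (8, 168, 22, 22) -> Output: (8, 168, 22, 22)

Answer: (8, 168, 22, 22)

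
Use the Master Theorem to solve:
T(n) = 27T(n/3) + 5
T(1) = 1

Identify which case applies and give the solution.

a=27, b=3, f(n)=5. log_3(27) = 3. Since c=0 < 3, Case 1 applies: T(n) = Θ(n^log_b(a)) = O(n^3).

Answer: O(n^3) - Case 1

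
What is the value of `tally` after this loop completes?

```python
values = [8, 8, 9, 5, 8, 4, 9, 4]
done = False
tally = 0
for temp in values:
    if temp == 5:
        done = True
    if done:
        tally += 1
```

Count elements after first 5 in [8, 8, 9, 5, 8, 4, 9, 4]
`tally` takes the values: 0 → 1 → 2 → 3 → 4 → 5

Answer: 5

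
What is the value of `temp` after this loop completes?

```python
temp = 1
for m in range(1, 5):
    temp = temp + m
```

Start at 1, add 1 through 4
`temp` takes the values: 1 → 2 → 4 → 7 → 11

Answer: 11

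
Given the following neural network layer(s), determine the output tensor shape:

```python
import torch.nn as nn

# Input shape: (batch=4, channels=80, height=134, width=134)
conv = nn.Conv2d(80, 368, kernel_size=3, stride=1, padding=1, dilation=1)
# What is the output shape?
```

Input: (4, 80, 134, 134) -> Output: (4, 368, 134, 134)

Answer: (4, 368, 134, 134)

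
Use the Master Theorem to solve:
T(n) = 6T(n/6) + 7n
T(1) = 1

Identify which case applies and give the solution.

a=6, b=6, f(n)=7n. log_6(6) = 1. Since c=1 = 1, Case 2 applies: T(n) = Θ(n^log_b(a) · log n) = O(n log n).

Answer: O(n log n) - Case 2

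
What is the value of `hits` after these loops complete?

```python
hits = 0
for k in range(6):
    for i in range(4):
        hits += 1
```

6 * 4 = 24
`hits` takes the values: 0 → 1 → 2 → 3 → 4 → 5 → 6 → 7 → 8 → 9 → 10 → 11 → 12 → 13 → 14 → 15 → 16 → 17 → 18 → 19 → 20 → 21 → 22 → 23 → 24

Answer: 24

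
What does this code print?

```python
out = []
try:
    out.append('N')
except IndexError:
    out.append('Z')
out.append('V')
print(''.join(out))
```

Execution trace: 'N' (try body, no exception) → 'V' (after the try/except). Output: NV

Answer: NV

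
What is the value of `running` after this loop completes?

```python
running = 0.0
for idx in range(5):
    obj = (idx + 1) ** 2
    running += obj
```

Sum of squared losses 1² + 2² + ... + 5²
`running` takes the values: 0.0 → 1.0 → 5.0 → 14.0 → 30.0 → 55.0

Answer: 55.0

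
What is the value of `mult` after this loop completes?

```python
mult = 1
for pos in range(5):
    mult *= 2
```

2^5 = 32
`mult` takes the values: 1 → 2 → 4 → 8 → 16 → 32

Answer: 32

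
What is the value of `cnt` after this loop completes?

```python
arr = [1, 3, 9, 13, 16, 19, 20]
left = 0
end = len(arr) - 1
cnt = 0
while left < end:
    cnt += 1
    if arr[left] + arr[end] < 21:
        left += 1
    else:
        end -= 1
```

Steps to find pair summing to 21
`cnt` takes the values: 0 → 1 → 2 → 3 → 4 → 5 → 6

Answer: 6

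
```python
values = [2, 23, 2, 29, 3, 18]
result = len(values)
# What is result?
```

Trace:
`values = [2, 23, 2, 29, 3, 18]` → values = [2, 23, 2, 29, 3, 18]
`result = len(values)` → result = 6
So result = 6

Answer: 6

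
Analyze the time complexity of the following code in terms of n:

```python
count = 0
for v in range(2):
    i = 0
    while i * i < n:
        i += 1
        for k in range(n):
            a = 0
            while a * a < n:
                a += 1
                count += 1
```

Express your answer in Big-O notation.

Each loop level contributes: 1 × √n × n × √n. Multiplying the contributions gives O(n^2).

Answer: O(n^2)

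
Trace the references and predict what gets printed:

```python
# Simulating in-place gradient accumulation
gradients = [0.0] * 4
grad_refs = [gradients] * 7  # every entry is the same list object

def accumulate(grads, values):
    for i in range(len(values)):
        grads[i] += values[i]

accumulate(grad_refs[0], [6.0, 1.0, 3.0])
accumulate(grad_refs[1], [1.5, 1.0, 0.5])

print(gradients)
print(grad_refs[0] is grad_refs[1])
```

Key concept: gradient accumulation aliasing.
Step by step:
`gradients = [0.0] * 4` → gradients = [0.0, 0.0, 0.0, 0.0]
`grad_refs = [gradients] * 7` → grad_refs = [[0.0, 0.0, 0.0, 0.0], [0.0, 0.0, 0.0, 0.0], [0.0, 0.0, 0.0, 0.0], [0.0, 0.0, 0.0, 0.0], [0.0, 0.0, 0.0, 0.0], [0.0, 0.0, 0.0, 0.0], [0.0, 0.0, 0.0, 0.0]]
`accumulate(grad_refs[0], [6.0, 1.0, 3.0])` → gradients = [6.0, 1.0, 3.0, 0.0]; grad_refs = [[6.0, 1.0, 3.0, 0.0], [6.0, 1.0, 3.0, 0.0], [6.0, 1.0, 3.0, 0.0], [6.0, 1.0, 3.0, 0.0], [6.0, 1.0, 3.0, 0.0], [6.0, 1.0, 3.0, 0.0], [6.0, 1.0, 3.0, 0.0]]
`accumulate(grad_refs[1], [1.5, 1.0, 0.5])` → gradients = [7.5, 2.0, 3.5, 0.0]; grad_refs = [[7.5, 2.0, 3.5, 0.0], [7.5, 2.0, 3.5, 0.0], [7.5, 2.0, 3.5, 0.0], [7.5, 2.0, 3.5, 0.0], [7.5, 2.0, 3.5, 0.0], [7.5, 2.0, 3.5, 0.0], [7.5, 2.0, 3.5, 0.0]]
`print(gradients)` → prints [7.5, 2.0, 3.5, 0.0]
`print(grad_refs[0] is grad_refs[1])` → prints True

Answer:
[7.5, 2.0, 3.5, 0.0]
True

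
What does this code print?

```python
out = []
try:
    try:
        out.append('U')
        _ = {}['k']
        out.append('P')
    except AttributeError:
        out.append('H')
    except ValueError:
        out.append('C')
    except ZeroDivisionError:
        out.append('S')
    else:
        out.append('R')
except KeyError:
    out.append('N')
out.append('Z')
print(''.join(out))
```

Execution trace: 'U' (inner try body) → 'N' (outer except KeyError) → 'Z' (after the try/except). Output: UNZ

Answer: UNZ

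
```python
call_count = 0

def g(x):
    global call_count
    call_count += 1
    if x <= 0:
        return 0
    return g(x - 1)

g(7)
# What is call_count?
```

Linear recursion stepping by 1: 8 calls from x=7 down to ≤0.

Answer: 8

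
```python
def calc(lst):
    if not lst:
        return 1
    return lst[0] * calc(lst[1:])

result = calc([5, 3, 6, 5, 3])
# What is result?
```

Product over [5, 3, 6, 5, 3] = 5 * 3 * 6 * 5 * 3 = 1350

Answer: 1350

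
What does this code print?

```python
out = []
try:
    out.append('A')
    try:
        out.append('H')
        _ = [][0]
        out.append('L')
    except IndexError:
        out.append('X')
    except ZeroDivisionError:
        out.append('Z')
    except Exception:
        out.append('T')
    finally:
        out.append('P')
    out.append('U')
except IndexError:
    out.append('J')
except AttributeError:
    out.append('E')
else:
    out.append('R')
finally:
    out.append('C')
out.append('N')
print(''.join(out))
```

Execution trace: 'A' (try body) → 'H' (inner try body) → 'X' (inner except IndexError) → 'P' (inner finally) → 'U' (try body, no exception) → 'R' (else) → 'C' (finally) → 'N' (after the try/except). Output: AHXPURCN

Answer: AHXPURCN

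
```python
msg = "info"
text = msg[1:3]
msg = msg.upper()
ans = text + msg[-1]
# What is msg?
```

Trace:
`msg = "info"` → msg = 'info'
`text = msg[1:3]` → text = 'nf'
`msg = msg.upper()` → msg = 'INFO'
`ans = text + msg[-1]` → ans = 'nfO'
So msg = 'INFO'

Answer: 'INFO'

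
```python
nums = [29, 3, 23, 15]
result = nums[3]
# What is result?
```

Trace:
`nums = [29, 3, 23, 15]` → nums = [29, 3, 23, 15]
`result = nums[3]` → result = 15
So result = 15

Answer: 15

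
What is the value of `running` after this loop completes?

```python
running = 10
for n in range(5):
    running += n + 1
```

Start at 10, add 1 to 5 = 25
`running` takes the values: 10 → 11 → 13 → 16 → 20 → 25

Answer: 25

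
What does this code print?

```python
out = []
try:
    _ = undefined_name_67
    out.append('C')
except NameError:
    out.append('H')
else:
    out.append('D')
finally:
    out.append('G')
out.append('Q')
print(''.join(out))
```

Execution trace: 'H' (except NameError) → 'G' (finally) → 'Q' (after the try/except). Output: HGQ

Answer: HGQ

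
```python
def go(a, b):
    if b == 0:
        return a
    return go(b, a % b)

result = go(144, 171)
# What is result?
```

go(144, 171) -> go(171, 144) -> go(144, 27) -> go(27, 9) -> go(9, 0) -> 9

Answer: 9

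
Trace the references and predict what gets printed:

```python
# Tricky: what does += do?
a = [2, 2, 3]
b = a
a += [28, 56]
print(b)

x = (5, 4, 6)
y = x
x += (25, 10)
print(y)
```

Key concept: += behavior differs for mutable vs immutable.
Step by step:
`a = [2, 2, 3]` → a = [2, 2, 3]
`b = a` → b = [2, 2, 3] (same object as a)
`a += [28, 56]` → a = [2, 2, 3, 28, 56] (same object as b); b = [2, 2, 3, 28, 56] (same object as a)
`print(b)` → prints [2, 2, 3, 28, 56]
`x = (5, 4, 6)` → x = (5, 4, 6)
`y = x` → y = (5, 4, 6)
`x += (25, 10)` → x = (5, 4, 6, 25, 10)
`print(y)` → prints (5, 4, 6)

Answer:
[2, 2, 3, 28, 56]
(5, 4, 6)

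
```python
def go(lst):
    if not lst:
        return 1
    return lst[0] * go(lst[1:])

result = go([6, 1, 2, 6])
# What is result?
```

Product over [6, 1, 2, 6] = 6 * 1 * 2 * 6 = 72

Answer: 72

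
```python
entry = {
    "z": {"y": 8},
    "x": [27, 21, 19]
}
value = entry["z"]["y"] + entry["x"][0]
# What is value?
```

Trace:
`entry = { ...` → entry = {'z': {'y': 8}, 'x': [27, 21, 19]}
`value = entry["z"]["y"] + entry["x"][0]` → value = 35
So value = 35

Answer: 35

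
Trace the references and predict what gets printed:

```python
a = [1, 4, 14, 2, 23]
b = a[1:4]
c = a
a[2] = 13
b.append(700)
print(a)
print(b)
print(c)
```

Key concept: slice vs alias.
Step by step:
`a = [1, 4, 14, 2, 23]` → a = [1, 4, 14, 2, 23]
`b = a[1:4]` → b = [4, 14, 2]
`c = a` → c = [1, 4, 14, 2, 23] (same object as a)
`a[2] = 13` → a = [1, 4, 13, 2, 23] (same object as c); c = [1, 4, 13, 2, 23] (same object as a)
`b.append(700)` → b = [4, 14, 2, 700]
`print(a)` → prints [1, 4, 13, 2, 23]
`print(b)` → prints [4, 14, 2, 700]
`print(c)` → prints [1, 4, 13, 2, 23]

Answer:
[1, 4, 13, 2, 23]
[4, 14, 2, 700]
[1, 4, 13, 2, 23]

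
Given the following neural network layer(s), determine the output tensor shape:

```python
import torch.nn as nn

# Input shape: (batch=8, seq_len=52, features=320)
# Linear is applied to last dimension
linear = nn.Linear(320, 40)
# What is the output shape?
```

Input: (8, 52, 320) -> Output: (8, 52, 40)

Answer: (8, 52, 40)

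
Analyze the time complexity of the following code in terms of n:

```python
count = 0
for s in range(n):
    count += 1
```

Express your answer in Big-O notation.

Each loop level contributes: n. Multiplying the contributions gives O(n).

Answer: O(n)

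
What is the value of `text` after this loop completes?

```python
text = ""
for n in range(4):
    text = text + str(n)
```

Concatenate digits 0 to 3
`text` takes the values: "" → "0" → "01" → "012" → "0123"

Answer: "0123"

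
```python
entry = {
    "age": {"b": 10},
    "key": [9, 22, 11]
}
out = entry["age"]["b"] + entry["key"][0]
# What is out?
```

Trace:
`entry = { ...` → entry = {'age': {'b': 10}, 'key': [9, 22, 11]}
`out = entry["age"]["b"] + entry["key"][0]` → out = 19
So out = 19

Answer: 19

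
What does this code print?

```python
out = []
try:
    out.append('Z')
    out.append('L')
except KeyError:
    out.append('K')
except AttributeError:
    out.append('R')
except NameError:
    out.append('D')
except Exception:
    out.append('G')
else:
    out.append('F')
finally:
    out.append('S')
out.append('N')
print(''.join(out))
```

Execution trace: 'Z' (try body) → 'L' (try body, no exception) → 'F' (else) → 'S' (finally) → 'N' (after the try/except). Output: ZLFSN

Answer: ZLFSN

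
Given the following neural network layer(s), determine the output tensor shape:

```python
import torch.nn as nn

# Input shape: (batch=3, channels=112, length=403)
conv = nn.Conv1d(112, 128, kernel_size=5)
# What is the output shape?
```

Input: (3, 112, 403) -> Output: (3, 128, 399)

Answer: (3, 128, 399)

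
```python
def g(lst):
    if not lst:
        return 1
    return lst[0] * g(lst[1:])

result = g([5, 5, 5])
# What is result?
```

Product over [5, 5, 5] = 5 * 5 * 5 = 125

Answer: 125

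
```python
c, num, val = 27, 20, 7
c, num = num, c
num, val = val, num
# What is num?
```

Trace:
`c, num, val = 27, 20, 7` → c = 27; num = 20; val = 7
`c, num = num, c` → c = 20; num = 27
`num, val = val, num` → num = 7; val = 27
So num = 7

Answer: 7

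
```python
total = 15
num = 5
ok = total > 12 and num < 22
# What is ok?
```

Trace:
`total = 15` → total = 15
`num = 5` → num = 5
`ok = total > 12 and num < 22` → ok = True
So ok = True

Answer: True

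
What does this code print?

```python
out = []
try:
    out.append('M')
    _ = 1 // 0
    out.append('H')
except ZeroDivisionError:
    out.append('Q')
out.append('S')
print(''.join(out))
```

Execution trace: 'M' (try body) → 'Q' (except ZeroDivisionError) → 'S' (after the try/except). Output: MQS

Answer: MQS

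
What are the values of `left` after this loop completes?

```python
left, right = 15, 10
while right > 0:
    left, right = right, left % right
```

GCD of 15 and 10
`left` takes the values: 15 → 10 → 5

Answer: 5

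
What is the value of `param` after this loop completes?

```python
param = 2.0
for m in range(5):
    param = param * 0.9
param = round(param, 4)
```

Exponential decay: 2.0 * 0.9^5
`param` takes the values: 2.0 → 1.8 → 1.62 → 1.458 → 1.3122 → 1.18098 → 1.181

Answer: 1.181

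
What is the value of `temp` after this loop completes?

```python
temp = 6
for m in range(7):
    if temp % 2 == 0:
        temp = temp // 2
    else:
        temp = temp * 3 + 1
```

Collatz-style transformation from 6
`temp` takes the values: 6 → 3 → 10 → 5 → 16 → 8 → 4 → 2

Answer: 2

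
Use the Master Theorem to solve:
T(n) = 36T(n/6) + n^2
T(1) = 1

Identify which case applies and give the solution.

a=36, b=6, f(n)=n^2. log_6(36) = 2. Since c=2 = 2, Case 2 applies: T(n) = Θ(n^log_b(a) · log n) = O(n^2 log n).

Answer: O(n^2 log n) - Case 2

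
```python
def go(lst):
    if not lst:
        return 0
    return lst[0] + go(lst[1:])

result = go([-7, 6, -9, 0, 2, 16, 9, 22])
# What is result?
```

(-7) + 6 + (-9) + 0 + 2 + 16 + 9 + 22 + 0 = 39

Answer: 39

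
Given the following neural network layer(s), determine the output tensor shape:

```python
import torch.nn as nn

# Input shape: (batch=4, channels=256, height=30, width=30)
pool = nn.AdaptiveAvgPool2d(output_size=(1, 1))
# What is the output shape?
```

Input: (4, 256, 30, 30) -> Output: (4, 256, 1, 1)

Answer: (4, 256, 1, 1)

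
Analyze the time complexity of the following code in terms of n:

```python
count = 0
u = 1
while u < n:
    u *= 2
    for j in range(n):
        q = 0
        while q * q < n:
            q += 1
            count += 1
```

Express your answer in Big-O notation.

Each loop level contributes: log n × n × √n. Multiplying the contributions gives O(n√n log n).

Answer: O(n√n log n)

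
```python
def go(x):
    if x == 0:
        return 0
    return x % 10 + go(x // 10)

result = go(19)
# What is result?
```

Sum of digits of 19: 9 + 1 = 10

Answer: 10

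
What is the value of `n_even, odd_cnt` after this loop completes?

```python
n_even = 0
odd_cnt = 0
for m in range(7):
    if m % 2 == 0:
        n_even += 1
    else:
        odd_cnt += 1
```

Count evens and odds in range(7)
`n_even, odd_cnt` takes the values: (0, 0) → (1, 0) → (1, 1) → (2, 1) → (2, 2) → (3, 2) → (3, 3) → (4, 3)

Answer: 4, 3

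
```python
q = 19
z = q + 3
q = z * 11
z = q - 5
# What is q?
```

Trace:
`q = 19` → q = 19
`z = q + 3` → z = 22
`q = z * 11` → q = 242
`z = q - 5` → z = 237
So q = 242

Answer: 242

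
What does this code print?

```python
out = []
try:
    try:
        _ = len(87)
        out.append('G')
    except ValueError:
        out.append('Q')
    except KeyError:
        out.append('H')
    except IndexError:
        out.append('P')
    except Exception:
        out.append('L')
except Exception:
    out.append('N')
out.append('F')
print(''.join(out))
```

Execution trace: 'L' (inner except Exception) → 'F' (after the try/except). Output: LF

Answer: LF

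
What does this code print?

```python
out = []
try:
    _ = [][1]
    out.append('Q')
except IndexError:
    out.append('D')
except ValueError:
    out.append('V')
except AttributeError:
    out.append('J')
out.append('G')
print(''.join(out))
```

Execution trace: 'D' (except IndexError) → 'G' (after the try/except). Output: DG

Answer: DG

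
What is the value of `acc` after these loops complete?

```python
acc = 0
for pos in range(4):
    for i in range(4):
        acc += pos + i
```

Sum of all pos+i for pos,i in 4x4
`acc` takes the values: 0 → 1 → 3 → 6 → 7 → 9 → 12 → 16 → 18 → 21 → 25 → 30 → 33 → 37 → 42 → 48

Answer: 48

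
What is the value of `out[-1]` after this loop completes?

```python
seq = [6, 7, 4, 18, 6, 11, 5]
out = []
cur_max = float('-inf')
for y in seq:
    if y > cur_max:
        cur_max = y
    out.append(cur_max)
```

Running max ends at 18
`out` takes the values: [] → [6] → [6, 7] → [6, 7, 7] → [6, 7, 7, 18] → [6, 7, 7, 18, 18] → [6, 7, 7, 18, 18, 18] → [6, 7, 7, 18, 18, 18, 18]
So `out[-1]` = 18

Answer: 18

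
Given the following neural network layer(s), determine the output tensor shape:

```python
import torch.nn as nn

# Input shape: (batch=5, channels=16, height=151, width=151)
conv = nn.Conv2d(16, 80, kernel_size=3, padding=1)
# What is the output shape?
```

Input: (5, 16, 151, 151) -> Output: (5, 80, 151, 151)

Answer: (5, 80, 151, 151)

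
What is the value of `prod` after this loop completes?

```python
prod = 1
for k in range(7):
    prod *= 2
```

2^7 = 128
`prod` takes the values: 1 → 2 → 4 → 8 → 16 → 32 → 64 → 128

Answer: 128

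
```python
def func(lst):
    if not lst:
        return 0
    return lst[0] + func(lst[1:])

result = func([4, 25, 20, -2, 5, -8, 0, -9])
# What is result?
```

4 + 25 + 20 + (-2) + 5 + (-8) + 0 + (-9) + 0 = 35

Answer: 35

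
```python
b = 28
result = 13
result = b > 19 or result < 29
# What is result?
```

Trace:
`b = 28` → b = 28
`result = 13` → result = 13
`result = b > 19 or result < 29` → result = True
So result = True

Answer: True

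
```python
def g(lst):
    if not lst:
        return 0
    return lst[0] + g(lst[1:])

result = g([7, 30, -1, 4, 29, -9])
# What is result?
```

7 + 30 + (-1) + 4 + 29 + (-9) + 0 = 60

Answer: 60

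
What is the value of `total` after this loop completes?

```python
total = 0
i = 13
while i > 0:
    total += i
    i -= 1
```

Sum 13 down to 1
`total` takes the values: 0 → 13 → 25 → 36 → 46 → 55 → 63 → 70 → 76 → 81 → 85 → 88 → 90 → 91

Answer: 91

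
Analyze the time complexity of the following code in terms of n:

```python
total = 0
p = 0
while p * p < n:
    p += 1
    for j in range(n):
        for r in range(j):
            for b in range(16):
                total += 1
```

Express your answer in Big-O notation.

Each loop level contributes: √n × n × n × 1. Multiplying the contributions gives O(n^2√n).

Answer: O(n^2√n)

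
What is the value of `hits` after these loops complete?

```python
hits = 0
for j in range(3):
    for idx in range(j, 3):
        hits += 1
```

Upper triangle: 3 + 2 + ... + 1
`hits` takes the values: 0 → 1 → 2 → 3 → 4 → 5 → 6

Answer: 6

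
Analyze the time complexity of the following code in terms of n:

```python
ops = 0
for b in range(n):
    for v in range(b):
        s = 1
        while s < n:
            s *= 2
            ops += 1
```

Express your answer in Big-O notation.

Each loop level contributes: n × n × log n. Multiplying the contributions gives O(n^2 log n).

Answer: O(n^2 log n)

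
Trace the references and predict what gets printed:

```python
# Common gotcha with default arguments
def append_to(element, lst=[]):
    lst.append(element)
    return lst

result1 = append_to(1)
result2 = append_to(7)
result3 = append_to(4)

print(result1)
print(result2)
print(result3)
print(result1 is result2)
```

Key concept: mutable default argument gotcha.
Step by step:
`result1 = append_to(1)` → result1 = [1]
`result2 = append_to(7)` → result1 = [1, 7] (same object as result2); result2 = [1, 7] (same object as result1)
`result3 = append_to(4)` → result1 = [1, 7, 4] (same object as result2, result3); result2 = [1, 7, 4] (same object as result1, result3); result3 = [1, 7, 4] (same object as result1, result2)
`print(result1)` → prints [1, 7, 4]
`print(result2)` → prints [1, 7, 4]
`print(result3)` → prints [1, 7, 4]
`print(result1 is result2)` → prints True

Answer:
[1, 7, 4]
[1, 7, 4]
[1, 7, 4]
True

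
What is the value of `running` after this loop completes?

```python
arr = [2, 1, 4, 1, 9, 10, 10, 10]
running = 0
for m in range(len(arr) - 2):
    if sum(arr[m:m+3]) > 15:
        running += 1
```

Count windows with sum > 15
`running` takes the values: 0 → 1 → 2 → 3

Answer: 3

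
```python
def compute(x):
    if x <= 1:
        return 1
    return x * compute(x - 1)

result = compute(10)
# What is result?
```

compute(10) = 10 * 9 * 8 * 7 * 6 * 5 * 4 * 3 * 2 * 1 = 3628800

Answer: 3628800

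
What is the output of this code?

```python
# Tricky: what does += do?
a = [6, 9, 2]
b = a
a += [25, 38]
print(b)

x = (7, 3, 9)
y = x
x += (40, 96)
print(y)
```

Key concept: += behavior differs for mutable vs immutable.
Step by step:
`a = [6, 9, 2]` → a = [6, 9, 2]
`b = a` → b = [6, 9, 2] (same object as a)
`a += [25, 38]` → a = [6, 9, 2, 25, 38] (same object as b); b = [6, 9, 2, 25, 38] (same object as a)
`print(b)` → prints [6, 9, 2, 25, 38]
`x = (7, 3, 9)` → x = (7, 3, 9)
`y = x` → y = (7, 3, 9)
`x += (40, 96)` → x = (7, 3, 9, 40, 96)
`print(y)` → prints (7, 3, 9)

Answer:
[6, 9, 2, 25, 38]
(7, 3, 9)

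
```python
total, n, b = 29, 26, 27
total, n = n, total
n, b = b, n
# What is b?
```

Trace:
`total, n, b = 29, 26, 27` → total = 29; n = 26; b = 27
`total, n = n, total` → total = 26; n = 29
`n, b = b, n` → n = 27; b = 29
So b = 29

Answer: 29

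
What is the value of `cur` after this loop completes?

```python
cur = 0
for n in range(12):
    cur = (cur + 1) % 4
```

Increment mod 4, 12 times = 0
`cur` takes the values: 0 → 1 → 2 → 3 → 0 → 1 → 2 → 3 → 0 → 1 → 2 → 3 → 0

Answer: 0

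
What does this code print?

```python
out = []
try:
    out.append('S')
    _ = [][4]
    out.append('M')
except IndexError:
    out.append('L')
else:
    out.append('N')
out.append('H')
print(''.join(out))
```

Execution trace: 'S' (try body) → 'L' (except IndexError) → 'H' (after the try/except). Output: SLH

Answer: SLH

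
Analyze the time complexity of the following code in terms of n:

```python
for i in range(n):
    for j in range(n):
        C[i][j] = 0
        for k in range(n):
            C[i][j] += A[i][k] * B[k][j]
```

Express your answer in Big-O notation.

This is Naive matrix multiplication. Time complexity: O(n³).

Answer: O(n³)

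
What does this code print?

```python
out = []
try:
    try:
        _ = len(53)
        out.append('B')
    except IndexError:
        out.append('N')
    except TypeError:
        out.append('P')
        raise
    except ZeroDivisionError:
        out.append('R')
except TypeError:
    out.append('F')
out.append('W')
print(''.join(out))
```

Execution trace: 'P' (inner except TypeError) → 'F' (outer except TypeError) → 'W' (after the try/except). Output: PFW

Answer: PFW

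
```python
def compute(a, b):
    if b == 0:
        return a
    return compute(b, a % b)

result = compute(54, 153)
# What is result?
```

compute(54, 153) -> compute(153, 54) -> compute(54, 45) -> compute(45, 9) -> compute(9, 0) -> 9

Answer: 9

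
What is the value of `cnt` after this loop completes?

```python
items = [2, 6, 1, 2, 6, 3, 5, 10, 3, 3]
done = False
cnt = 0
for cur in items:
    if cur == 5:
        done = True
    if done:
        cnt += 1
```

Count elements after first 5 in [2, 6, 1, 2, 6, 3, 5, 10, 3, 3]
`cnt` takes the values: 0 → 1 → 2 → 3 → 4

Answer: 4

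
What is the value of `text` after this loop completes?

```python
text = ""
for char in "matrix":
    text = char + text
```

Reverse 'matrix'
`text` takes the values: "" → "m" → "am" → "tam" → "rtam" → "irtam" → "xirtam"

Answer: "xirtam"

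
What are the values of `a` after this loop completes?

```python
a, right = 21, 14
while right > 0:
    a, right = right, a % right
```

GCD of 21 and 14
`a` takes the values: 21 → 14 → 7

Answer: 7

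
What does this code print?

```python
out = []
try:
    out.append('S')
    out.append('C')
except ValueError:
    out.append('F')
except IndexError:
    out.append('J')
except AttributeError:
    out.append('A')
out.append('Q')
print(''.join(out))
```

Execution trace: 'S' (try body) → 'C' (try body, no exception) → 'Q' (after the try/except). Output: SCQ

Answer: SCQ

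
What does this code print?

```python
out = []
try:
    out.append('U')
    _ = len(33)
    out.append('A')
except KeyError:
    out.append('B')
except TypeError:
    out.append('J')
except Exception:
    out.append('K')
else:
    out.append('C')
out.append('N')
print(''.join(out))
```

Execution trace: 'U' (try body) → 'J' (except TypeError) → 'N' (after the try/except). Output: UJN

Answer: UJN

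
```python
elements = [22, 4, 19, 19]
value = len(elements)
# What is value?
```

Trace:
`elements = [22, 4, 19, 19]` → elements = [22, 4, 19, 19]
`value = len(elements)` → value = 4
So value = 4

Answer: 4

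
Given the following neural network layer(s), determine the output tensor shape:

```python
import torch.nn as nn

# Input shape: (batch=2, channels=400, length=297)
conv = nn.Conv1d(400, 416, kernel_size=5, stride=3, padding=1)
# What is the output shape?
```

Input: (2, 400, 297) -> Output: (2, 416, 99)

Answer: (2, 416, 99)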